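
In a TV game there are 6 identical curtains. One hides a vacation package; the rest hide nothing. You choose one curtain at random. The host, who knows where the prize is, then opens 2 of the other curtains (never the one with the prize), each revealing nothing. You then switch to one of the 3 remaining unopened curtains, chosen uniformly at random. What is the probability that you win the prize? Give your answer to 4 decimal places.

Your original curtain holds the prize with probability 1/6, so the other 5 collectively hold it with probability 5/6.
The host can always find 2 empty curtains to open, so the reveals don't change that 5/6; it is now spread over the 3 remaining unopened curtains.
P(win by switching) = (5/6) · (1/3) = 5/18 ≈ 0.2778.

0.2778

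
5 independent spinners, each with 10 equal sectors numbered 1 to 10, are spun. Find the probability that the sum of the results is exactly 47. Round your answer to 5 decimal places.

There are 10^5 = 100000 equally likely outcomes.
The number of ordered 5-tuples from {1,…,10} summing to 47 is 35.
P(sum = 47) = 35/100000 = 7/20000 ≈ 0.00035.

0.00035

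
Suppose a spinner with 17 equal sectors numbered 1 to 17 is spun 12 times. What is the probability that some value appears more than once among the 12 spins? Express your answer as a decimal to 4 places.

0.9949

P(all 12 different) = 17/17 · 16/17 · ··· · 6/17 ≈ 0.0051.
P(at least two equal) = 1 − 0.0051 = 0.9949.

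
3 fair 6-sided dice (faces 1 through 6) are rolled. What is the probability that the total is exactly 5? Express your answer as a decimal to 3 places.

There are 6^3 = 216 equally likely outcomes.
The number of ordered 3-tuples from {1,…,6} summing to 5 is 6.
P(sum = 5) = 6/216 = 1/36 ≈ 0.028.

0.028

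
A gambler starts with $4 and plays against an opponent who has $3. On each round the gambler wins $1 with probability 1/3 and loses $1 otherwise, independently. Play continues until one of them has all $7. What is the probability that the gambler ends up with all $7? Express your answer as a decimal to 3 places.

0.118

Let r = q/p = (2/3)/(1/3) = 2. The recurrence P(i) = p·P(i+1) + q·P(i−1) with P(0)=0, P(7)=1 gives P(i) = (1 − r^i)/(1 − r^7).
P(4) = (1 − (2)^4) / (1 − (2)^7) = 15/127 ≈ 0.118.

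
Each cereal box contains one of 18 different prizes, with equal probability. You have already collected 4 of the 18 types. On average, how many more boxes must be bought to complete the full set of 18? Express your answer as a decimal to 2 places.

Starting from 4 distinct types, each trial gives a new one with probability (18−i)/18 when i types are held, so the wait for the next new type is 18/(18−i).
E = 18/14 + 18/13 + 18/12 + 18/11 + 18/10 + 18/9 + 18/8 + 18/7 + 18/6 + 18/5 + 18/4 + 18/3 + 18/2 + 18/1 = 1171733/20020 ≈ 58.53.

58.53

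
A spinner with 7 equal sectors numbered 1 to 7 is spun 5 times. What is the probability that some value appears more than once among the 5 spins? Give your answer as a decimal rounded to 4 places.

0.8501

P(all 5 different) = 7/7 · 6/7 · ··· · 3/7 ≈ 0.1499.
P(at least two equal) = 1 − 0.1499 = 0.8501.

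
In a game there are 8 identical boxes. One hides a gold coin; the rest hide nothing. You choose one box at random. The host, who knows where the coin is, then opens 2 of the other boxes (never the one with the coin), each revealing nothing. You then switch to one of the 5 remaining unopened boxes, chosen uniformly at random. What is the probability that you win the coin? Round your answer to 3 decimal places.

Your original box holds the coin with probability 1/8, so the other 7 collectively hold it with probability 7/8.
The host can always find 2 empty boxes to open, so the reveals don't change that 7/8; it is now spread over the 5 remaining unopened boxes.
P(win by switching) = (7/8) · (1/5) = 7/40 ≈ 0.175.

0.175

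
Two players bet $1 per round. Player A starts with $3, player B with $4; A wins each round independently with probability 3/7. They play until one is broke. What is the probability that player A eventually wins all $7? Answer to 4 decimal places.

Let r = q/p = (4/7)/(3/7) = 4/3. The recurrence P(i) = p·P(i+1) + q·P(i−1) with P(0)=0, P(7)=1 gives P(i) = (1 − r^i)/(1 − r^7).
P(3) = (1 − (4/3)^3) / (1 − (4/3)^7) = 2997/14197 ≈ 0.2111.

0.2111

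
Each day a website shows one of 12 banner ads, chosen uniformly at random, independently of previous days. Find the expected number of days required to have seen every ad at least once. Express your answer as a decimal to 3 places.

37.239

After i distinct types are collected, each trial gives a new one with probability (12−i)/12, so the expected wait for the next new type is 12/(12−i).
E = 12/12 + 12/11 + 12/10 + 12/9 + 12/8 + 12/7 + 12/6 + 12/5 + 12/4 + 12/3 + 12/2 + 12/1 = 86021/2310 ≈ 37.239.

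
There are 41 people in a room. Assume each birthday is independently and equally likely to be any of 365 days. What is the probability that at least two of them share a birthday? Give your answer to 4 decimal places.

It's easier to compute the probability that all 41 are distinct.
P(all distinct) = 365/365 · 364/365 · ··· · 325/365 ≈ 0.0968.
So the probability of at least one match is 1 − 0.0968 = 0.9032.

0.9032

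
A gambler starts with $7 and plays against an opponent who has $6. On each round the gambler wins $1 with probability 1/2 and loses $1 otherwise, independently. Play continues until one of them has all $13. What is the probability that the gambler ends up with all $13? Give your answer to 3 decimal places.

With a fair step, P(i) = ½P(i−1) + ½P(i+1) with P(0)=0, P(13)=1 has the linear solution P(i) = i/13.
P(7) = 7/13 ≈ 0.538.

0.538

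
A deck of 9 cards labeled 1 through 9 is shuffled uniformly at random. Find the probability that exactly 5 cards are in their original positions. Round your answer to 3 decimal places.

Choose which 5 of the 9 are fixed: C(9,5) = 126 ways.
The remaining 4 must have no fixed point: D(4) = 9.
P = 126·9/362880 = 1/320 ≈ 0.003.

0.003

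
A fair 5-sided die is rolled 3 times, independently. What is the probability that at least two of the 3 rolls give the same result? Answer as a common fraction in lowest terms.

P(all 3 different) = 5/5 · 4/5 · ··· · 3/5 = 12/25.
P(at least two equal) = 1 − 12/25 = 13/25.

13/25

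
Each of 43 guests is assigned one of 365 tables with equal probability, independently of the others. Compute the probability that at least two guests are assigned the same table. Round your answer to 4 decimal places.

0.9239

It's easier to compute the probability that all 43 are distinct.
P(all distinct) = 365/365 · 364/365 · ··· · 323/365 ≈ 0.0761.
So the probability of at least one match is 1 − 0.0761 = 0.9239.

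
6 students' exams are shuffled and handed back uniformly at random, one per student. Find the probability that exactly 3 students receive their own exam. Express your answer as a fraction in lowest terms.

1/18

Choose which 3 of the 6 are fixed: C(6,3) = 20 ways.
The remaining 3 must have no fixed point: D(3) = 2.
P = 20·2/720 = 1/18.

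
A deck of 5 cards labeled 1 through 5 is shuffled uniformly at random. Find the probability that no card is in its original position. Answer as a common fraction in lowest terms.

This is the derangement probability: permutations of 5 with no fixed point.
D(5) = 5! · (1 − 1/1! + 1/2! − ··· + (−1)^5/5!) = 44.
P = 44/120 = 11/30.

11/30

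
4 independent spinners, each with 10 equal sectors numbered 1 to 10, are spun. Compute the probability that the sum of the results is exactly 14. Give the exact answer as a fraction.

There are 10^4 = 10000 equally likely outcomes.
The number of ordered 4-tuples from {1,…,10} summing to 14 is 282.
P(sum = 14) = 282/10000 = 141/5000.

141/5000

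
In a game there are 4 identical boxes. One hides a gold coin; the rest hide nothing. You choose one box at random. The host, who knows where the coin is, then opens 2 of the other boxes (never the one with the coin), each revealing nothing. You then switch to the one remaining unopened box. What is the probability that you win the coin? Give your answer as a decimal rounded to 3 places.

Your original box holds the coin with probability 1/4, so the other 3 collectively hold it with probability 3/4.
The host can always find 2 empty boxes to open, so the reveals don't change that 3/4; it is now spread over the 1 remaining unopened box.
P(win by switching) = (3/4) · (1/1) = 3/4 ≈ 0.750.

0.750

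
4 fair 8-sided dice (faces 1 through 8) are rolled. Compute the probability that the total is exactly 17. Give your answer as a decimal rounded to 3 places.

0.082

There are 8^4 = 4096 equally likely outcomes.
The number of ordered 4-tuples from {1,…,8} summing to 17 is 336.
P(sum = 17) = 336/4096 = 21/256 ≈ 0.082.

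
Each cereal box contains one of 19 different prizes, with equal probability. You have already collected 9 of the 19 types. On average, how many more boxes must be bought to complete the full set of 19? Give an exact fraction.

Starting from 9 distinct types, each trial gives a new one with probability (19−i)/19 when i types are held, so the wait for the next new type is 19/(19−i).
E = 19/10 + 19/9 + 19/8 + 19/7 + 19/6 + 19/5 + 19/4 + 19/3 + 19/2 + 19/1 = 140239/2520.

140239/2520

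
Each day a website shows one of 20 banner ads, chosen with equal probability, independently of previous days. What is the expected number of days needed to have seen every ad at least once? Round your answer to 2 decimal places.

71.95

After i distinct types are collected, each trial gives a new one with probability (20−i)/20, so the expected wait for the next new type is 20/(20−i).
E = 20/20 + 20/19 + 20/18 + 20/17 + 20/16 + 20/15 + 20/14 + 20/13 + 20/12 + 20/11 + 20/10 + 20/9 + 20/8 + 20/7 + 20/6 + 20/5 + 20/4 + 20/3 + 20/2 + 20/1 = 279175675/3879876 ≈ 71.95.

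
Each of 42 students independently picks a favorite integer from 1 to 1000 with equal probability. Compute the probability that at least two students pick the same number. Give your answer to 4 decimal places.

0.5824

It's easier to compute the probability that all 42 are distinct.
P(all distinct) = 1000/1000 · 999/1000 · ··· · 959/1000 ≈ 0.4176.
So the probability of at least one match is 1 − 0.4176 = 0.5824.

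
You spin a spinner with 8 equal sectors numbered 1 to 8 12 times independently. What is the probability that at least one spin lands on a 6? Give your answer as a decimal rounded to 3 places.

0.799

P(no spin lands on a 6) = (7/8)^12 ≈ 0.201.
P(at least one) = 1 − 0.201 = 0.799.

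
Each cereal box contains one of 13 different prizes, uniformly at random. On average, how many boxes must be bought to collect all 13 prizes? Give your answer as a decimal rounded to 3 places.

After i distinct types are collected, each trial gives a new one with probability (13−i)/13, so the expected wait for the next new type is 13/(13−i).
E = 13/13 + 13/12 + 13/11 + 13/10 + 13/9 + 13/8 + 13/7 + 13/6 + 13/5 + 13/4 + 13/3 + 13/2 + 13/1 = 1145993/27720 ≈ 41.342.

41.342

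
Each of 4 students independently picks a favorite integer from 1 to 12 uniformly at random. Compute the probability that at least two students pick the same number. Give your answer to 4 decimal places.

0.4271

It's easier to compute the probability that all 4 are distinct.
P(all distinct) = 12/12 · 11/12 · ··· · 9/12 ≈ 0.5729.
So the probability of at least one match is 1 − 0.5729 = 0.4271.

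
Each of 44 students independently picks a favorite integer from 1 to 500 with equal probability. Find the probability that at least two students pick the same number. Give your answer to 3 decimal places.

0.858

It's easier to compute the probability that all 44 are distinct.
P(all distinct) = 500/500 · 499/500 · ··· · 457/500 ≈ 0.142.
So the probability of at least one match is 1 − 0.142 = 0.858.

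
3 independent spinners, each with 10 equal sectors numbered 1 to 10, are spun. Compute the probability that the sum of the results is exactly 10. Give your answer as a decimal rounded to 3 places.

There are 10^3 = 1000 equally likely outcomes.
The number of ordered 3-tuples from {1,…,10} summing to 10 is 36.
P(sum = 10) = 36/1000 = 9/250 ≈ 0.036.

0.036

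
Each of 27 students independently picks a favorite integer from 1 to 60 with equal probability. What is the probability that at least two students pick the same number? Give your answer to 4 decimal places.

0.9991

It's easier to compute the probability that all 27 are distinct.
P(all distinct) = 60/60 · 59/60 · ··· · 34/60 ≈ 0.0009.
So the probability of at least one match is 1 − 0.0009 = 0.9991.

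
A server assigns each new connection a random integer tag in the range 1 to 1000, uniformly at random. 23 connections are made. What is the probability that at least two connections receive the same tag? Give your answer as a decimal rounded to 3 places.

It's easier to compute the probability that all 23 are distinct.
P(all distinct) = 1000/1000 · 999/1000 · ··· · 978/1000 ≈ 0.775.
So the probability of at least one match is 1 − 0.775 = 0.225.

0.225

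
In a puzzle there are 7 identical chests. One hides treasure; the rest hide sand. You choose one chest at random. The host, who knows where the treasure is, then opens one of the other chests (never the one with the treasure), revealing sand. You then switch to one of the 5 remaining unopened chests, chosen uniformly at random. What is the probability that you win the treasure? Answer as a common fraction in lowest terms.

6/35

Your original chest holds the treasure with probability 1/7, so the other 6 collectively hold it with probability 6/7.
The host can always find an empty chest to open, so this doesn't change that 6/7; it is now spread over the 5 remaining unopened chests.
P(win by switching) = (6/7) · (1/5) = 6/35.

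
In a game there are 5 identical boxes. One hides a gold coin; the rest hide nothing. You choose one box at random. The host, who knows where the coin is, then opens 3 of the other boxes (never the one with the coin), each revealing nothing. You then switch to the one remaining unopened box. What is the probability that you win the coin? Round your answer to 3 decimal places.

0.800

Your original box holds the coin with probability 1/5, so the other 4 collectively hold it with probability 4/5.
The host can always find 3 empty boxes to open, so the reveals don't change that 4/5; it is now spread over the 1 remaining unopened box.
P(win by switching) = (4/5) · (1/1) = 4/5 ≈ 0.800.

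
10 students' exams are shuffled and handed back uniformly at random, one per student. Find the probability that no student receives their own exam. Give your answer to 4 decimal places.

0.3679

This is the derangement probability: permutations of 10 with no fixed point.
D(10) = 10! · (1 − 1/1! + 1/2! − ··· + (−1)^10/10!) = 1334961.
P = 1334961/3628800 = 16481/44800 ≈ 0.3679.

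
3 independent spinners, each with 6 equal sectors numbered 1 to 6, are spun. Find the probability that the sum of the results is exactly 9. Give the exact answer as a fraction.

There are 6^3 = 216 equally likely outcomes.
The number of ordered 3-tuples from {1,…,6} summing to 9 is 25.
P(sum = 9) = 25/216.

25/216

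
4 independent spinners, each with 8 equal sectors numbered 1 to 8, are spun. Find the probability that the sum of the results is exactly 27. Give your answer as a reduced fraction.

There are 8^4 = 4096 equally likely outcomes.
The number of ordered 4-tuples from {1,…,8} summing to 27 is 56.
P(sum = 27) = 56/4096 = 7/512.

7/512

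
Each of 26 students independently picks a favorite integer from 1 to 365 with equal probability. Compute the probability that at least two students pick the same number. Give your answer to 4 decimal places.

0.5982

It's easier to compute the probability that all 26 are distinct.
P(all distinct) = 365/365 · 364/365 · ··· · 340/365 ≈ 0.4018.
So the probability of at least one match is 1 − 0.4018 = 0.5982.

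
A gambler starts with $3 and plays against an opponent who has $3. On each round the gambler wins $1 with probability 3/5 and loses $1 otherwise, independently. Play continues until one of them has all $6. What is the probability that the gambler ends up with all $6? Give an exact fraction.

27/35

Let r = q/p = (2/5)/(3/5) = 2/3. The recurrence P(i) = p·P(i+1) + q·P(i−1) with P(0)=0, P(6)=1 gives P(i) = (1 − r^i)/(1 − r^6).
P(3) = (1 − (2/3)^3) / (1 − (2/3)^6) = 27/35.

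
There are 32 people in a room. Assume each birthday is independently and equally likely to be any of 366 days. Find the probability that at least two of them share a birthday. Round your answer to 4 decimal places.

It's easier to compute the probability that all 32 are distinct.
P(all distinct) = 366/366 · 365/366 · ··· · 335/366 ≈ 0.2476.
So the probability of at least one match is 1 − 0.2476 = 0.7524.

0.7524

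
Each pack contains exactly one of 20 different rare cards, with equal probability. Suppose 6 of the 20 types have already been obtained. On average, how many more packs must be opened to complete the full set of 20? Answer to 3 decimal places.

65.031

Starting from 6 distinct types, each trial gives a new one with probability (20−i)/20 when i types are held, so the wait for the next new type is 20/(20−i).
E = 20/14 + 20/13 + 20/12 + 20/11 + 20/10 + 20/9 + 20/8 + 20/7 + 20/6 + 20/5 + 20/4 + 20/3 + 20/2 + 20/1 = 1171733/18018 ≈ 65.031.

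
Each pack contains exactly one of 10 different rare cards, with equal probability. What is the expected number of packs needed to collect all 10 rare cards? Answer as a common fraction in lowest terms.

7381/252

After i distinct types are collected, each trial gives a new one with probability (10−i)/10, so the expected wait for the next new type is 10/(10−i).
E = 10/10 + 10/9 + 10/8 + 10/7 + 10/6 + 10/5 + 10/4 + 10/3 + 10/2 + 10/1 = 7381/252.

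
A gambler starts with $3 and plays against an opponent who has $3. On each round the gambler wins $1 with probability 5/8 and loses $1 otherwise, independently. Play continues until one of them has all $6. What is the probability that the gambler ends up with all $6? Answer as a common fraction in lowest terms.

125/152

Let r = q/p = (3/8)/(5/8) = 3/5. The recurrence P(i) = p·P(i+1) + q·P(i−1) with P(0)=0, P(6)=1 gives P(i) = (1 − r^i)/(1 − r^6).
P(3) = (1 − (3/5)^3) / (1 − (3/5)^6) = 125/152.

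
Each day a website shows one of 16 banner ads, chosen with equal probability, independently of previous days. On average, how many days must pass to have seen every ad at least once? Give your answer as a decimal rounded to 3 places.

After i distinct types are collected, each trial gives a new one with probability (16−i)/16, so the expected wait for the next new type is 16/(16−i).
E = 16/16 + 16/15 + 16/14 + 16/13 + 16/12 + 16/11 + 16/10 + 16/9 + 16/8 + 16/7 + 16/6 + 16/5 + 16/4 + 16/3 + 16/2 + 16/1 = 2436559/45045 ≈ 54.092.

54.092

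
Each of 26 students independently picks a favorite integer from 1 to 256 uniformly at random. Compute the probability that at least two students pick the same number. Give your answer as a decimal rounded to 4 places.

It's easier to compute the probability that all 26 are distinct.
P(all distinct) = 256/256 · 255/256 · ··· · 231/256 ≈ 0.2688.
So the probability of at least one match is 1 − 0.2688 = 0.7312.

0.7312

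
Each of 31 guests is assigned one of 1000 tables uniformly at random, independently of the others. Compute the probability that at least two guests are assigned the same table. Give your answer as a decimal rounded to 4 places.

It's easier to compute the probability that all 31 are distinct.
P(all distinct) = 1000/1000 · 999/1000 · ··· · 970/1000 ≈ 0.6251.
So the probability of at least one match is 1 − 0.6251 = 0.3749.

0.3749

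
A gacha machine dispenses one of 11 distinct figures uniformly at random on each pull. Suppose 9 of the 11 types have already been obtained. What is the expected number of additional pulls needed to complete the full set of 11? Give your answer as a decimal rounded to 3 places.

16.500

Starting from 9 distinct types, each trial gives a new one with probability (11−i)/11 when i types are held, so the wait for the next new type is 11/(11−i).
E = 11/2 + 11/1 = 33/2 ≈ 16.500.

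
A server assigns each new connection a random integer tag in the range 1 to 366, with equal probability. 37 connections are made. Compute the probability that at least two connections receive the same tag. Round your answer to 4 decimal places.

0.8479

It's easier to compute the probability that all 37 are distinct.
P(all distinct) = 366/366 · 365/366 · ··· · 330/366 ≈ 0.1521.
So the probability of at least one match is 1 − 0.1521 = 0.8479.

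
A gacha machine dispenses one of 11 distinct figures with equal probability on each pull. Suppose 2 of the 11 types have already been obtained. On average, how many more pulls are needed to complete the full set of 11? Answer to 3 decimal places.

Starting from 2 distinct types, each trial gives a new one with probability (11−i)/11 when i types are held, so the wait for the next new type is 11/(11−i).
E = 11/9 + 11/8 + 11/7 + 11/6 + 11/5 + 11/4 + 11/3 + 11/2 + 11/1 = 78419/2520 ≈ 31.119.

31.119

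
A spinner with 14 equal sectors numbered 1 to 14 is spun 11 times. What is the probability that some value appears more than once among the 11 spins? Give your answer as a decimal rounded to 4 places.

P(all 11 different) = 14/14 · 13/14 · ··· · 4/14 ≈ 0.0036.
P(at least two equal) = 1 − 0.0036 = 0.9964.

0.9964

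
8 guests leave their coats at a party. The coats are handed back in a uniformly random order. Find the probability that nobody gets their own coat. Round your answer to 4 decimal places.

0.3679

This is the derangement probability: permutations of 8 with no fixed point.
D(8) = 8! · (1 − 1/1! + 1/2! − ··· + (−1)^8/8!) = 14833.
P = 14833/40320 = 2119/5760 ≈ 0.3679.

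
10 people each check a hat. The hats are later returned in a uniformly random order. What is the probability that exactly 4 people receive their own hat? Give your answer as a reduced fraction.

53/3456

Choose which 4 of the 10 are fixed: C(10,4) = 210 ways.
The remaining 6 must have no fixed point: D(6) = 265.
P = 210·265/3628800 = 53/3456.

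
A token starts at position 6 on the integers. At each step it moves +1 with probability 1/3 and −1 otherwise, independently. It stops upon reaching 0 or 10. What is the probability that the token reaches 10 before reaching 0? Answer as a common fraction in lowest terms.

Let r = q/p = (2/3)/(1/3) = 2. The recurrence P(i) = p·P(i+1) + q·P(i−1) with P(0)=0, P(10)=1 gives P(i) = (1 − r^i)/(1 − r^10).
P(6) = (1 − (2)^6) / (1 − (2)^10) = 21/341.

21/341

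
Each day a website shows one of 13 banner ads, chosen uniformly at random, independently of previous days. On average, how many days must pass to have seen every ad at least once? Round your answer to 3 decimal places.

After i distinct types are collected, each trial gives a new one with probability (13−i)/13, so the expected wait for the next new type is 13/(13−i).
E = 13/13 + 13/12 + 13/11 + 13/10 + 13/9 + 13/8 + 13/7 + 13/6 + 13/5 + 13/4 + 13/3 + 13/2 + 13/1 = 1145993/27720 ≈ 41.342.

41.342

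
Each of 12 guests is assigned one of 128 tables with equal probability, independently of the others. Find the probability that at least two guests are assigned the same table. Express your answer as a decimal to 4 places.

0.4125

It's easier to compute the probability that all 12 are distinct.
P(all distinct) = 128/128 · 127/128 · ··· · 117/128 ≈ 0.5875.
So the probability of at least one match is 1 − 0.5875 = 0.4125.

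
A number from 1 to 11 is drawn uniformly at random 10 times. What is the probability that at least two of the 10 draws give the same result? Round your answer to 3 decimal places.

0.998

P(all 10 different) = 11/11 · 10/11 · ··· · 2/11 ≈ 0.002.
P(at least two equal) = 1 − 0.002 = 0.998.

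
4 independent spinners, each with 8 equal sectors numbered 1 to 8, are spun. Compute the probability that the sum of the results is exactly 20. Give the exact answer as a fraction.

315/4096

There are 8^4 = 4096 equally likely outcomes.
The number of ordered 4-tuples from {1,…,8} summing to 20 is 315.
P(sum = 20) = 315/4096.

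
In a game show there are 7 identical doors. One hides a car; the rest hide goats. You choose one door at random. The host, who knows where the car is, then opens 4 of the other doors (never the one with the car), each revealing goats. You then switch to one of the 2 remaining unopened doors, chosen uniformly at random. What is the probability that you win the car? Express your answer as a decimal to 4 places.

Your original door holds the car with probability 1/7, so the other 6 collectively hold it with probability 6/7.
The host can always find 4 empty doors to open, so the reveals don't change that 6/7; it is now spread over the 2 remaining unopened doors.
P(win by switching) = (6/7) · (1/2) = 3/7 ≈ 0.4286.

0.4286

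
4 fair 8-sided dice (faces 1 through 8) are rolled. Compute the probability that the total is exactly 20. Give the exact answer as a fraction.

There are 8^4 = 4096 equally likely outcomes.
The number of ordered 4-tuples from {1,…,8} summing to 20 is 315.
P(sum = 20) = 315/4096.

315/4096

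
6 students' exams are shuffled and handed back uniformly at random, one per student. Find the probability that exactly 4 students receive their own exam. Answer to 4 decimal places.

Choose which 4 of the 6 are fixed: C(6,4) = 15 ways.
The remaining 2 must have no fixed point: D(2) = 1.
P = 15·1/720 = 1/48 ≈ 0.0208.

0.0208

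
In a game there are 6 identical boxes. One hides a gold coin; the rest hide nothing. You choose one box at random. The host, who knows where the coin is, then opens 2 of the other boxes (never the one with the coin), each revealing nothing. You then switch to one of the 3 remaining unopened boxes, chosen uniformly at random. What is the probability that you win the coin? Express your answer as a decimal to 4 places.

0.2778

Your original box holds the coin with probability 1/6, so the other 5 collectively hold it with probability 5/6.
The host can always find 2 empty boxes to open, so the reveals don't change that 5/6; it is now spread over the 3 remaining unopened boxes.
P(win by switching) = (5/6) · (1/3) = 5/18 ≈ 0.2778.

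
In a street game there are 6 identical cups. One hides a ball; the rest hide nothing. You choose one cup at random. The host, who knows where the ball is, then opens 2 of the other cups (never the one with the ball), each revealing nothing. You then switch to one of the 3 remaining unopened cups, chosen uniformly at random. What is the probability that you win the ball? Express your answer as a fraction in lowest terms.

Your original cup holds the ball with probability 1/6, so the other 5 collectively hold it with probability 5/6.
The host can always find 2 empty cups to open, so the reveals don't change that 5/6; it is now spread over the 3 remaining unopened cups.
P(win by switching) = (5/6) · (1/3) = 5/18.

5/18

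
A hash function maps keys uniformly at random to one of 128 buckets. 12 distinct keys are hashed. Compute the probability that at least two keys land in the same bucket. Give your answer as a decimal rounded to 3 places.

0.412

It's easier to compute the probability that all 12 are distinct.
P(all distinct) = 128/128 · 127/128 · ··· · 117/128 ≈ 0.588.
So the probability of at least one match is 1 − 0.588 = 0.412.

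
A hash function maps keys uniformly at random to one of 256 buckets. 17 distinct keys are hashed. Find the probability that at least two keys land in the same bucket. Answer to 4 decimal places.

It's easier to compute the probability that all 17 are distinct.
P(all distinct) = 256/256 · 255/256 · ··· · 240/256 ≈ 0.5810.
So the probability of at least one match is 1 − 0.5810 = 0.4190.

0.4190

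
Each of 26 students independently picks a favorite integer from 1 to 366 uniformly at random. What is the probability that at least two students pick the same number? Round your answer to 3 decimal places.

It's easier to compute the probability that all 26 are distinct.
P(all distinct) = 366/366 · 365/366 · ··· · 341/366 ≈ 0.403.
So the probability of at least one match is 1 − 0.403 = 0.597.

0.597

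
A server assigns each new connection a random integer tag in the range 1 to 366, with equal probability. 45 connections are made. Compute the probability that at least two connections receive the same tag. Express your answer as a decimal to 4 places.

It's easier to compute the probability that all 45 are distinct.
P(all distinct) = 366/366 · 365/366 · ··· · 322/366 ≈ 0.0595.
So the probability of at least one match is 1 − 0.0595 = 0.9405.

0.9405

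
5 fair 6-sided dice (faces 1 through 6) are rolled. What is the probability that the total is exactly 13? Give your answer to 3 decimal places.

0.054

There are 6^5 = 7776 equally likely outcomes.
The number of ordered 5-tuples from {1,…,6} summing to 13 is 420.
P(sum = 13) = 420/7776 = 35/648 ≈ 0.054.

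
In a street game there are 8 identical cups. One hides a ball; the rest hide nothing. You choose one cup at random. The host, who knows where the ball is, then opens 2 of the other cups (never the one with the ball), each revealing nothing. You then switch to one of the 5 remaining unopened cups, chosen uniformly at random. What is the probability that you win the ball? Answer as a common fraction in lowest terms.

7/40

Your original cup holds the ball with probability 1/8, so the other 7 collectively hold it with probability 7/8.
The host can always find 2 empty cups to open, so the reveals don't change that 7/8; it is now spread over the 5 remaining unopened cups.
P(win by switching) = (7/8) · (1/5) = 7/40.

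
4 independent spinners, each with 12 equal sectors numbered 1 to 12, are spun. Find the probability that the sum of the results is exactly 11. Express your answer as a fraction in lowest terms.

There are 12^4 = 20736 equally likely outcomes.
The number of ordered 4-tuples from {1,…,12} summing to 11 is 120.
P(sum = 11) = 120/20736 = 5/864.

5/864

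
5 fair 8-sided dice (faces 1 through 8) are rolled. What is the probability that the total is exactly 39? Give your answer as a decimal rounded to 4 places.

There are 8^5 = 32768 equally likely outcomes.
The number of ordered 5-tuples from {1,…,8} summing to 39 is 5.
P(sum = 39) = 5/32768 ≈ 0.0002.

0.0002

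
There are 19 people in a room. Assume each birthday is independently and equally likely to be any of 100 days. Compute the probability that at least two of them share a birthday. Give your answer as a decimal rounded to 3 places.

It's easier to compute the probability that all 19 are distinct.
P(all distinct) = 100/100 · 99/100 · ··· · 82/100 ≈ 0.161.
So the probability of at least one match is 1 − 0.161 = 0.839.

0.839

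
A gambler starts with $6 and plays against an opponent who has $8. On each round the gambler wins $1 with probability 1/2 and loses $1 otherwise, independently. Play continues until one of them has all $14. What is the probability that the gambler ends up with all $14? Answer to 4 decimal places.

With a fair step, P(i) = ½P(i−1) + ½P(i+1) with P(0)=0, P(14)=1 has the linear solution P(i) = i/14.
P(6) = 6/14 = 3/7 ≈ 0.4286.

0.4286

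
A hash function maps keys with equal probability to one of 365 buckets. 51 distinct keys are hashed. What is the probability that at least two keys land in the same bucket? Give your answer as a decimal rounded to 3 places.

It's easier to compute the probability that all 51 are distinct.
P(all distinct) = 365/365 · 364/365 · ··· · 315/365 ≈ 0.026.
So the probability of at least one match is 1 − 0.026 = 0.974.

0.974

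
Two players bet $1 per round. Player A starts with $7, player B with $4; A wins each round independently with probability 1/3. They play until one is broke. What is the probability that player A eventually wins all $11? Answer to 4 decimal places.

Let r = q/p = (2/3)/(1/3) = 2. The recurrence P(i) = p·P(i+1) + q·P(i−1) with P(0)=0, P(11)=1 gives P(i) = (1 − r^i)/(1 − r^11).
P(7) = (1 − (2)^7) / (1 − (2)^11) = 127/2047 ≈ 0.0620.

0.0620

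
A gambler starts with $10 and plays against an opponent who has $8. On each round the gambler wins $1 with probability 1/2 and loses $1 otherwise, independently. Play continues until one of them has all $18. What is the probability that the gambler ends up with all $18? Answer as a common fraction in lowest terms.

With a fair step, P(i) = ½P(i−1) + ½P(i+1) with P(0)=0, P(18)=1 has the linear solution P(i) = i/18.
P(10) = 10/18 = 5/9.

5/9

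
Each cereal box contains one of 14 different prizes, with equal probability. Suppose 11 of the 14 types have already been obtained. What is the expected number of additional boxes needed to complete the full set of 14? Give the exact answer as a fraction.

77/3

Starting from 11 distinct types, each trial gives a new one with probability (14−i)/14 when i types are held, so the wait for the next new type is 14/(14−i).
E = 14/3 + 14/2 + 14/1 = 77/3.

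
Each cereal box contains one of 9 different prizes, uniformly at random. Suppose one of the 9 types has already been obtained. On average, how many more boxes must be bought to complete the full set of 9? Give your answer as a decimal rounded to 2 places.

24.46

Starting from 1 distinct type, each trial gives a new one with probability (9−i)/9 when i types are held, so the wait for the next new type is 9/(9−i).
E = 9/8 + 9/7 + 9/6 + 9/5 + 9/4 + 9/3 + 9/2 + 9/1 = 6849/280 ≈ 24.46.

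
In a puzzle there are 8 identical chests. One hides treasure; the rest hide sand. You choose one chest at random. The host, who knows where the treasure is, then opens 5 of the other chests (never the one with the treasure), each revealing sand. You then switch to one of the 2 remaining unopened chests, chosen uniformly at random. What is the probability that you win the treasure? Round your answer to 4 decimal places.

0.4375

Your original chest holds the treasure with probability 1/8, so the other 7 collectively hold it with probability 7/8.
The host can always find 5 empty chests to open, so the reveals don't change that 7/8; it is now spread over the 2 remaining unopened chests.
P(win by switching) = (7/8) · (1/2) = 7/16 ≈ 0.4375.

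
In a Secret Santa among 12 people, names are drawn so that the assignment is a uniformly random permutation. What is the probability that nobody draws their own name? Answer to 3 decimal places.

0.368

This is the derangement probability: permutations of 12 with no fixed point.
D(12) = 12! · (1 − 1/1! + 1/2! − ··· + (−1)^12/12!) = 176214841.
P = 176214841/479001600 = 16019531/43545600 ≈ 0.368.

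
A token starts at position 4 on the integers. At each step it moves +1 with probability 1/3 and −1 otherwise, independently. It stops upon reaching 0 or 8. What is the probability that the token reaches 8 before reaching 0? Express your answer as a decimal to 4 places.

Let r = q/p = (2/3)/(1/3) = 2. The recurrence P(i) = p·P(i+1) + q·P(i−1) with P(0)=0, P(8)=1 gives P(i) = (1 − r^i)/(1 − r^8).
P(4) = (1 − (2)^4) / (1 − (2)^8) = 1/17 ≈ 0.0588.

0.0588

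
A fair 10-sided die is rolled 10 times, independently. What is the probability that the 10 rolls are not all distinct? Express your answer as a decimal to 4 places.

0.9996

P(all 10 different) = 10/10 · 9/10 · ··· · 1/10 ≈ 0.0004.
P(at least two equal) = 1 − 0.0004 = 0.9996.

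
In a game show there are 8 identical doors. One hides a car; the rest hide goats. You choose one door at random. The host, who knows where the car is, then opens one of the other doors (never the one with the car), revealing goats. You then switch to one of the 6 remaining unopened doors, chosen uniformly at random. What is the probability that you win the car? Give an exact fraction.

Your original door holds the car with probability 1/8, so the other 7 collectively hold it with probability 7/8.
The host can always find an empty door to open, so this doesn't change that 7/8; it is now spread over the 6 remaining unopened doors.
P(win by switching) = (7/8) · (1/6) = 7/48.

7/48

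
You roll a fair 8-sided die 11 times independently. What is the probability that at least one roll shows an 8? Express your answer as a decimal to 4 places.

P(no roll shows an 8) = (7/8)^11 ≈ 0.2302.
P(at least one) = 1 − 0.2302 = 0.7698.

0.7698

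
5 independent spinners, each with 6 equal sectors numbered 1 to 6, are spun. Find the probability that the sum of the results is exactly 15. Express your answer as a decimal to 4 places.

There are 6^5 = 7776 equally likely outcomes.
The number of ordered 5-tuples from {1,…,6} summing to 15 is 651.
P(sum = 15) = 651/7776 = 217/2592 ≈ 0.0837.

0.0837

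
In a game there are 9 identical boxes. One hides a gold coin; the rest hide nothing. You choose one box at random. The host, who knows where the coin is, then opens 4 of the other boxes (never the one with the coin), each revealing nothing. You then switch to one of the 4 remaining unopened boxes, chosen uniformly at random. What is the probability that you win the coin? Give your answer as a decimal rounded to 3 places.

Your original box holds the coin with probability 1/9, so the other 8 collectively hold it with probability 8/9.
The host can always find 4 empty boxes to open, so the reveals don't change that 8/9; it is now spread over the 4 remaining unopened boxes.
P(win by switching) = (8/9) · (1/4) = 2/9 ≈ 0.222.

0.222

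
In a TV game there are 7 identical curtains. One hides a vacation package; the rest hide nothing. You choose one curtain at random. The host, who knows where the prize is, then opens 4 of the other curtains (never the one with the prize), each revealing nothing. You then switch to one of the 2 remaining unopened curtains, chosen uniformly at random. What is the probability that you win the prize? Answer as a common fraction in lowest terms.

Your original curtain holds the prize with probability 1/7, so the other 6 collectively hold it with probability 6/7.
The host can always find 4 empty curtains to open, so the reveals don't change that 6/7; it is now spread over the 2 remaining unopened curtains.
P(win by switching) = (6/7) · (1/2) = 3/7.

3/7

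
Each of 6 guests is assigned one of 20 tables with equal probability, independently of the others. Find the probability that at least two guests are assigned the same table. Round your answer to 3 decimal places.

0.564

It's easier to compute the probability that all 6 are distinct.
P(all distinct) = 20/20 · 19/20 · ··· · 15/20 ≈ 0.436.
So the probability of at least one match is 1 − 0.436 = 0.564.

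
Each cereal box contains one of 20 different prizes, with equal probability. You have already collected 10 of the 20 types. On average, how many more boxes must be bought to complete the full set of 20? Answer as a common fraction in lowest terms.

Starting from 10 distinct types, each trial gives a new one with probability (20−i)/20 when i types are held, so the wait for the next new type is 20/(20−i).
E = 20/10 + 20/9 + 20/8 + 20/7 + 20/6 + 20/5 + 20/4 + 20/3 + 20/2 + 20/1 = 7381/126.

7381/126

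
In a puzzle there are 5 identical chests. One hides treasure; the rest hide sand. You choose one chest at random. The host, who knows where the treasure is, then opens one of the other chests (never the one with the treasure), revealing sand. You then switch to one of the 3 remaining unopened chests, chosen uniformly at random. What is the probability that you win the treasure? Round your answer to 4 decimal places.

Your original chest holds the treasure with probability 1/5, so the other 4 collectively hold it with probability 4/5.
The host can always find an empty chest to open, so this doesn't change that 4/5; it is now spread over the 3 remaining unopened chests.
P(win by switching) = (4/5) · (1/3) = 4/15 ≈ 0.2667.

0.2667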